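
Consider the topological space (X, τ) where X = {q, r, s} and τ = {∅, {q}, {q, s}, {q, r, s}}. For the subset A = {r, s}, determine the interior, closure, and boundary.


int(A) = ∅, cl(A) = {r, s}, ∂A = {r, s}.

Closed sets in (X, τ) are complements of opens:
  closed(X, τ) = {∅, {r}, {r, s}, {q, r, s}}.
int(A) = ⋃ {U ∈ τ : U ⊆ A}. Opens contained in A: ∅.
Taking the union of these: int(A) = ∅.
cl(A) = ⋂ {C closed : A ⊆ C}. Closed sets containing A: {r, s}, {q, r, s}.
Intersecting these: cl(A) = {r, s}.
∂A = cl(A) ∖ int(A) = {r, s} ∖ ∅ = {r, s}.


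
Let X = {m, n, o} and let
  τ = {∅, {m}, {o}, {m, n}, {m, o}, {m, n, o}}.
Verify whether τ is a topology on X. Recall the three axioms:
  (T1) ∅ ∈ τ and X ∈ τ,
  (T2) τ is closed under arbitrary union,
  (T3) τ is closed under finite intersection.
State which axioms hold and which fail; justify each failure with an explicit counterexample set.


τ IS a topology on X.

Axiom (T1): ∅ ∈ τ? Yes; X ∈ τ? Yes.
Axiom (T2/T3): check pairwise unions and intersections of members of τ.
All pairwise intersections and unions checked — each lies in τ. Therefore τ satisfies (T1), (T2), (T3): it IS a topology on X.


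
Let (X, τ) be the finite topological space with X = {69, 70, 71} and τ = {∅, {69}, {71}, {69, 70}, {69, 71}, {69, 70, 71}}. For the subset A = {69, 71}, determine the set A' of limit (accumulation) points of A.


A' = {70}

For each x ∈ X, list the open sets U ∈ τ with x ∈ U, then check whether U ∩ (A ∖ {x}) ≠ ∅ for every such U.
  x = 69: open {69} ∋ x has {69} ∩ (A ∖ {69}) = ∅, so x is NOT a limit point.
  x = 70: opens ∋ x are {69, 70}, {69, 70, 71}; each meets A ∖ {70}, so x IS a limit point.
  x = 71: open {71} ∋ x has {71} ∩ (A ∖ {71}) = ∅, so x is NOT a limit point.
Collecting: A' = {70}.


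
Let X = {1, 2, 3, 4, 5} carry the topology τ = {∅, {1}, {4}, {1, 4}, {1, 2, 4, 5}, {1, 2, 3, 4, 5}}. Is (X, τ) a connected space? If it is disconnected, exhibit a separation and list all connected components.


(X, τ) is connected.

Find clopen sets (U ∈ τ with X ∖ U ∈ τ):
  U = ∅, X ∖ U = {1, 2, 3, 4, 5} — both open, so U is clopen.
  U = {1, 2, 3, 4, 5}, X ∖ U = ∅ — both open, so U is clopen.
Only trivial clopens (∅ and X) exist, so (X, τ) is connected.
Compute connected components by grouping points that agree on all clopens:
  component: {1, 2, 3, 4, 5}


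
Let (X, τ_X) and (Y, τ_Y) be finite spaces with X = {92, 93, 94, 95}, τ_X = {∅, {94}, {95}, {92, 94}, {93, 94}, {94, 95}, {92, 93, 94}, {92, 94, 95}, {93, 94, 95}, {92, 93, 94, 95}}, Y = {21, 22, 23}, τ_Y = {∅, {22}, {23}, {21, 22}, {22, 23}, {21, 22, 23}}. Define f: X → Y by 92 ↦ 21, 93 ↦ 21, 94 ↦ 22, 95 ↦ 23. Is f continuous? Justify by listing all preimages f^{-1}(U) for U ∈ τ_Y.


f IS continuous.

Compute f^{-1}(U) for each U ∈ τ_Y:
  U = ∅: f^{-1}(U) = ∅ ∈ τ_X ✓.
  U = {22}: f^{-1}(U) = {94} ∈ τ_X ✓.
  U = {23}: f^{-1}(U) = {95} ∈ τ_X ✓.
  U = {21, 22}: f^{-1}(U) = {92, 93, 94} ∈ τ_X ✓.
  U = {22, 23}: f^{-1}(U) = {94, 95} ∈ τ_X ✓.
  U = {21, 22, 23}: f^{-1}(U) = {92, 93, 94, 95} ∈ τ_X ✓.
Every preimage lies in τ_X, so f IS continuous.


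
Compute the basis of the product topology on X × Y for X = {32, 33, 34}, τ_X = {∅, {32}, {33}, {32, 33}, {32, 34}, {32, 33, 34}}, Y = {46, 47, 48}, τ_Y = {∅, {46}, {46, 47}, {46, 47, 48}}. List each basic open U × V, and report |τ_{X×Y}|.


Basis B = {∅ × ∅, {32} × {46}, {33} × {46}, {32} × {46, 47}, {32, 33} × {46}, {32, 34} × {46}, {33} × {46, 47}, {32} × {46, 47, 48}, {32, 33, 34} × {46}, {33} × {46, 47, 48}, {32, 33} × {46, 47}, {32, 34} × {46, 47}, {32, 33} × {46, 47, 48}, {32, 34} × {46, 47, 48}, {32, 33, 34} × {46, 47}, {32, 33, 34} × {46, 47, 48}}; |τ_{X×Y}| = 40.

Enumerate products U × V with U ∈ τ_X, V ∈ τ_Y (deduplicated):
  ∅ × ∅ = {} (∅)
  {32} × {46} = {(32,46)}
  {33} × {46} = {(33,46)}
  {32} × {46, 47} = {(32,46), (32,47)}
  {32, 33} × {46} = {(32,46), (33,46)}
  {32, 34} × {46} = {(32,46), (34,46)}
  {33} × {46, 47} = {(33,46), (33,47)}
  {32} × {46, 47, 48} = {(32,46), (32,47), (32,48)}
  {32, 33, 34} × {46} = {(32,46), (33,46), (34,46)}
  {33} × {46, 47, 48} = {(33,46), (33,47), (33,48)}
  {32, 33} × {46, 47} = {(32,46), (32,47), (33,46), (33,47)}
  {32, 34} × {46, 47} = {(32,46), (32,47), (34,46), (34,47)}
  {32, 33} × {46, 47, 48} = {(32,46), (32,47), (32,48), (33,46), (33,47), (33,48)}
  {32, 34} × {46, 47, 48} = {(32,46), (32,47), (32,48), (34,46), (34,47), (34,48)}
  {32, 33, 34} × {46, 47} = {(32,46), (32,47), (33,46), (33,47), (34,46), (34,47)}
  {32, 33, 34} × {46, 47, 48} = {(32,46), (32,47), (32,48), (33,46), (33,47), (33,48), (34,46), (34,47), (34,48)}
These 16 distinct sets form the basis B.
Close under arbitrary unions to get τ_{X×Y}; counting gives |τ_{X×Y}| = 40.


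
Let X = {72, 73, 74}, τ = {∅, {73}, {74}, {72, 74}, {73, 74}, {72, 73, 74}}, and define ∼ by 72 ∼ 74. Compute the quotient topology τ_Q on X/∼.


X/∼ = {[72=74], [73]}; |τ_Q| = 4.

Equivalence classes: [72=74], [73].
Quotient map π: X → X/∼ sends 72 ↦ [72=74], 73 ↦ [73], 74 ↦ [72=74].
For each subset V ⊆ X/∼, compute π^{-1}(V) ⊆ X and check whether π^{-1}(V) ∈ τ. V is open in τ_Q iff π^{-1}(V) ∈ τ.
  V = {}: π^{-1}(V) = ∅ ∈ τ ✓.
  V = {[72=74]}: π^{-1}(V) = {72, 74} ∈ τ ✓.
  V = {[73]}: π^{-1}(V) = {73} ∈ τ ✓.
  V = {[72=74], [73]}: π^{-1}(V) = {72, 73, 74} ∈ τ ✓.
Open sets in the quotient: τ_Q = {{}, {[72=74]}, {[73]}, {[72=74], [73]}} (4 elements).


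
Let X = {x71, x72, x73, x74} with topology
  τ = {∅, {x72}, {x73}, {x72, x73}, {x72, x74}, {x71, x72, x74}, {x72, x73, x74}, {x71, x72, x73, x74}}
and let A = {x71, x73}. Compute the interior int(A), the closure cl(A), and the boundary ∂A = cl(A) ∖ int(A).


int(A) = {x73}, cl(A) = {x71, x73}, ∂A = {x71}.

Closed sets in (X, τ) are complements of opens:
  closed(X, τ) = {∅, {x71}, {x73}, {x71, x73}, {x71, x74}, {x71, x72, x74}, {x71, x73, x74}, {x71, x72, x73, x74}}.
int(A) = ⋃ {U ∈ τ : U ⊆ A}. Opens contained in A: ∅, {x73}.
Taking the union of these: int(A) = {x73}.
cl(A) = ⋂ {C closed : A ⊆ C}. Closed sets containing A: {x71, x73}, {x71, x73, x74}, {x71, x72, x73, x74}.
Intersecting these: cl(A) = {x71, x73}.
∂A = cl(A) ∖ int(A) = {x71, x73} ∖ {x73} = {x71}.


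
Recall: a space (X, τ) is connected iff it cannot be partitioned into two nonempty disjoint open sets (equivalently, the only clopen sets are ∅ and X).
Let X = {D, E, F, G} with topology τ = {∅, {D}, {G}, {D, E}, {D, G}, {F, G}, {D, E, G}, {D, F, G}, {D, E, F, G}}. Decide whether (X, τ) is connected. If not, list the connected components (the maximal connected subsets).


(X, τ) is disconnected; components = [{D, E}, {F, G}].

Find clopen sets (U ∈ τ with X ∖ U ∈ τ):
  U = ∅, X ∖ U = {D, E, F, G} — both open, so U is clopen.
  U = {D, E}, X ∖ U = {F, G} — both open, so U is clopen.
  U = {F, G}, X ∖ U = {D, E} — both open, so U is clopen.
  U = {D, E, F, G}, X ∖ U = ∅ — both open, so U is clopen.
Nontrivial clopen(s) exist: e.g. {D, E}. So (X, τ) is disconnected.
Compute connected components by grouping points that agree on all clopens:
  component: {D, E}
  component: {F, G}


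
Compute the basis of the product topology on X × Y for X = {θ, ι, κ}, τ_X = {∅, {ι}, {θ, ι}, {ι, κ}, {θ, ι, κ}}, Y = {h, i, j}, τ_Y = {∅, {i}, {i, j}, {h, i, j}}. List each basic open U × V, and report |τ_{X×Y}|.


Basis B = {∅ × ∅, {ι} × {i}, {θ, ι} × {i}, {ι} × {i, j}, {ι, κ} × {i}, {θ, ι, κ} × {i}, {ι} × {h, i, j}, {θ, ι} × {i, j}, {ι, κ} × {i, j}, {θ, ι} × {h, i, j}, {θ, ι, κ} × {i, j}, {ι, κ} × {h, i, j}, {θ, ι, κ} × {h, i, j}}; |τ_{X×Y}| = 30.

Enumerate products U × V with U ∈ τ_X, V ∈ τ_Y (deduplicated):
  ∅ × ∅ = {} (∅)
  {ι} × {i} = {(ι,i)}
  {θ, ι} × {i} = {(θ,i), (ι,i)}
  {ι} × {i, j} = {(ι,i), (ι,j)}
  {ι, κ} × {i} = {(ι,i), (κ,i)}
  {θ, ι, κ} × {i} = {(θ,i), (ι,i), (κ,i)}
  {ι} × {h, i, j} = {(ι,h), (ι,i), (ι,j)}
  {θ, ι} × {i, j} = {(θ,i), (θ,j), (ι,i), (ι,j)}
  {ι, κ} × {i, j} = {(ι,i), (ι,j), (κ,i), (κ,j)}
  {θ, ι} × {h, i, j} = {(θ,h), (θ,i), (θ,j), (ι,h), (ι,i), (ι,j)}
  {θ, ι, κ} × {i, j} = {(θ,i), (θ,j), (ι,i), (ι,j), (κ,i), (κ,j)}
  {ι, κ} × {h, i, j} = {(ι,h), (ι,i), (ι,j), (κ,h), (κ,i), (κ,j)}
  {θ, ι, κ} × {h, i, j} = {(θ,h), (θ,i), (θ,j), (ι,h), (ι,i), (ι,j), (κ,h), (κ,i), (κ,j)}
These 13 distinct sets form the basis B.
Close under arbitrary unions to get τ_{X×Y}; counting gives |τ_{X×Y}| = 30.


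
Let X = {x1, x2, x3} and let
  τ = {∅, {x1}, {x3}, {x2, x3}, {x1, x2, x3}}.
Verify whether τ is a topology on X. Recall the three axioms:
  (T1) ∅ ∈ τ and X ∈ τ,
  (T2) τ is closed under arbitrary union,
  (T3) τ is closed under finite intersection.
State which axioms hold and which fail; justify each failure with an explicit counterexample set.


τ is NOT a topology on X.

Axiom (T1): ∅ ∈ τ? Yes; X ∈ τ? Yes.
Axiom (T2/T3): check pairwise unions and intersections of members of τ.
Counterexample for (T2): {x1} ∪ {x3} = {x1, x3} ∉ τ. Therefore τ is NOT a topology.


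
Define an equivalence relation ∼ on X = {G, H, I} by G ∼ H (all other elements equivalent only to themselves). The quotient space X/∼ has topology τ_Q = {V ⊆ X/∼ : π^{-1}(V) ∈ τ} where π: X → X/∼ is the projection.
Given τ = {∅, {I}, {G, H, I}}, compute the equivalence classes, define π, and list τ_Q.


X/∼ = {[G=H], [I]}; |τ_Q| = 3.

Equivalence classes: [G=H], [I].
Quotient map π: X → X/∼ sends G ↦ [G=H], H ↦ [G=H], I ↦ [I].
For each subset V ⊆ X/∼, compute π^{-1}(V) ⊆ X and check whether π^{-1}(V) ∈ τ. V is open in τ_Q iff π^{-1}(V) ∈ τ.
  V = {}: π^{-1}(V) = ∅ ∈ τ ✓.
  V = {[G=H]}: π^{-1}(V) = {G, H} ∉ τ ✗.
  V = {[I]}: π^{-1}(V) = {I} ∈ τ ✓.
  V = {[G=H], [I]}: π^{-1}(V) = {G, H, I} ∈ τ ✓.
Open sets in the quotient: τ_Q = {{}, {[I]}, {[G=H], [I]}} (3 elements).


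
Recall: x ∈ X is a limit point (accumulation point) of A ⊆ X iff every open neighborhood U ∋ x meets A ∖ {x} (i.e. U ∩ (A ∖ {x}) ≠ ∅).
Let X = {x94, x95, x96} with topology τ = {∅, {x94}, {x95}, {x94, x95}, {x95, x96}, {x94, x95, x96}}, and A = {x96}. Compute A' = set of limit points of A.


A' = ∅

For each x ∈ X, list the open sets U ∈ τ with x ∈ U, then check whether U ∩ (A ∖ {x}) ≠ ∅ for every such U.
  x = x94: open {x94} ∋ x has {x94} ∩ (A ∖ {x94}) = ∅, so x is NOT a limit point.
  x = x95: open {x95} ∋ x has {x95} ∩ (A ∖ {x95}) = ∅, so x is NOT a limit point.
  x = x96: open {x95, x96} ∋ x has {x95, x96} ∩ (A ∖ {x96}) = ∅, so x is NOT a limit point.
Collecting: A' = ∅.


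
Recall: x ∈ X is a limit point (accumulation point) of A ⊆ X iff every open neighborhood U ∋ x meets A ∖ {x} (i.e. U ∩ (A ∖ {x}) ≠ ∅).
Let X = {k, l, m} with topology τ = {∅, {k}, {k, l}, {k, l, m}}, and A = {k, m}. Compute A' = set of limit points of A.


A' = {l, m}

For each x ∈ X, list the open sets U ∈ τ with x ∈ U, then check whether U ∩ (A ∖ {x}) ≠ ∅ for every such U.
  x = k: open {k} ∋ x has {k} ∩ (A ∖ {k}) = ∅, so x is NOT a limit point.
  x = l: opens ∋ x are {k, l}, {k, l, m}; each meets A ∖ {l}, so x IS a limit point.
  x = m: opens ∋ x are {k, l, m}; each meets A ∖ {m}, so x IS a limit point.
Collecting: A' = {l, m}.


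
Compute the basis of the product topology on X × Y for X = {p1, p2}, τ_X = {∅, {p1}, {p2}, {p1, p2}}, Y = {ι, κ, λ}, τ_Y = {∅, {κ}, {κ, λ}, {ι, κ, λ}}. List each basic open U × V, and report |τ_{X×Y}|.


Basis B = {∅ × ∅, {p1} × {κ}, {p2} × {κ}, {p1} × {κ, λ}, {p1, p2} × {κ}, {p2} × {κ, λ}, {p1} × {ι, κ, λ}, {p2} × {ι, κ, λ}, {p1, p2} × {κ, λ}, {p1, p2} × {ι, κ, λ}}; |τ_{X×Y}| = 16.

Enumerate products U × V with U ∈ τ_X, V ∈ τ_Y (deduplicated):
  ∅ × ∅ = {} (∅)
  {p1} × {κ} = {(p1,κ)}
  {p2} × {κ} = {(p2,κ)}
  {p1} × {κ, λ} = {(p1,κ), (p1,λ)}
  {p1, p2} × {κ} = {(p1,κ), (p2,κ)}
  {p2} × {κ, λ} = {(p2,κ), (p2,λ)}
  {p1} × {ι, κ, λ} = {(p1,ι), (p1,κ), (p1,λ)}
  {p2} × {ι, κ, λ} = {(p2,ι), (p2,κ), (p2,λ)}
  {p1, p2} × {κ, λ} = {(p1,κ), (p1,λ), (p2,κ), (p2,λ)}
  {p1, p2} × {ι, κ, λ} = {(p1,ι), (p1,κ), (p1,λ), (p2,ι), (p2,κ), (p2,λ)}
These 10 distinct sets form the basis B.
Close under arbitrary unions to get τ_{X×Y}; counting gives |τ_{X×Y}| = 16.


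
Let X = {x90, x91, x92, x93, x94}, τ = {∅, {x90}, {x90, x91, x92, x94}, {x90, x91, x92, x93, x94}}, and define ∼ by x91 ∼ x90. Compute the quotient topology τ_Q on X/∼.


X/∼ = {[x90=x91], [x92], [x93], [x94]}; |τ_Q| = 3.

Equivalence classes: [x90=x91], [x92], [x93], [x94].
Quotient map π: X → X/∼ sends x90 ↦ [x90=x91], x91 ↦ [x90=x91], x92 ↦ [x92], x93 ↦ [x93], x94 ↦ [x94].
For each subset V ⊆ X/∼, compute π^{-1}(V) ⊆ X and check whether π^{-1}(V) ∈ τ. V is open in τ_Q iff π^{-1}(V) ∈ τ.
  V = {}: π^{-1}(V) = ∅ ∈ τ ✓.
  V = {[x90=x91]}: π^{-1}(V) = {x90, x91} ∉ τ ✗.
  V = {[x92]}: π^{-1}(V) = {x92} ∉ τ ✗.
  V = {[x90=x91], [x92]}: π^{-1}(V) = {x90, x91, x92} ∉ τ ✗.
  V = {[x93]}: π^{-1}(V) = {x93} ∉ τ ✗.
  V = {[x90=x91], [x93]}: π^{-1}(V) = {x90, x91, x93} ∉ τ ✗.
  V = {[x92], [x93]}: π^{-1}(V) = {x92, x93} ∉ τ ✗.
  V = {[x90=x91], [x92], [x93]}: π^{-1}(V) = {x90, x91, x92, x93} ∉ τ ✗.
  V = {[x94]}: π^{-1}(V) = {x94} ∉ τ ✗.
  V = {[x90=x91], [x94]}: π^{-1}(V) = {x90, x91, x94} ∉ τ ✗.
  V = {[x92], [x94]}: π^{-1}(V) = {x92, x94} ∉ τ ✗.
  V = {[x90=x91], [x92], [x94]}: π^{-1}(V) = {x90, x91, x92, x94} ∈ τ ✓.
  V = {[x93], [x94]}: π^{-1}(V) = {x93, x94} ∉ τ ✗.
  V = {[x90=x91], [x93], [x94]}: π^{-1}(V) = {x90, x91, x93, x94} ∉ τ ✗.
  V = {[x92], [x93], [x94]}: π^{-1}(V) = {x92, x93, x94} ∉ τ ✗.
  V = {[x90=x91], [x92], [x93], [x94]}: π^{-1}(V) = {x90, x91, x92, x93, x94} ∈ τ ✓.
Open sets in the quotient: τ_Q = {{}, {[x90=x91], [x92], [x94]}, {[x90=x91], [x92], [x93], [x94]}} (3 elements).


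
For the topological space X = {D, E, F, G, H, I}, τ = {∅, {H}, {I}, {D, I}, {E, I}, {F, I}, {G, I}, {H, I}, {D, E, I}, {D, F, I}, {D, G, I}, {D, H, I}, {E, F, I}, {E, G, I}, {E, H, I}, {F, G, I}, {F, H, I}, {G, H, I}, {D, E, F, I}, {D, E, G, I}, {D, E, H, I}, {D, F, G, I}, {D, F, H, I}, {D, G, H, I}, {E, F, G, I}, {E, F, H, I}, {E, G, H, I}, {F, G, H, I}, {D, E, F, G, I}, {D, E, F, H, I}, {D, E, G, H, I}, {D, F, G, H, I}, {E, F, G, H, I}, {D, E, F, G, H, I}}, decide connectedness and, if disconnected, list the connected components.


(X, τ) is disconnected; components = [{H}, {D, E, F, G, I}].

Find clopen sets (U ∈ τ with X ∖ U ∈ τ):
  U = ∅, X ∖ U = {D, E, F, G, H, I} — both open, so U is clopen.
  U = {H}, X ∖ U = {D, E, F, G, I} — both open, so U is clopen.
  U = {D, E, F, G, I}, X ∖ U = {H} — both open, so U is clopen.
  U = {D, E, F, G, H, I}, X ∖ U = ∅ — both open, so U is clopen.
Nontrivial clopen(s) exist: e.g. {D, E, F, G, I}. So (X, τ) is disconnected.
Compute connected components by grouping points that agree on all clopens:
  component: {H}
  component: {D, E, F, G, I}


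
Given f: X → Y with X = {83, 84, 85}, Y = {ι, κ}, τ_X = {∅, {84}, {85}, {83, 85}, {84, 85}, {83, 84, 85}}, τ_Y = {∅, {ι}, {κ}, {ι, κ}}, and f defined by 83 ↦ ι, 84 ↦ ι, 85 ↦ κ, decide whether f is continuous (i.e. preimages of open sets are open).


f is NOT continuous.

Compute f^{-1}(U) for each U ∈ τ_Y:
  U = ∅: f^{-1}(U) = ∅ ∈ τ_X ✓.
  U = {ι}: f^{-1}(U) = {83, 84} ∉ τ_X ✗.
  U = {κ}: f^{-1}(U) = {85} ∈ τ_X ✓.
  U = {ι, κ}: f^{-1}(U) = {83, 84, 85} ∈ τ_X ✓.
Found U = {ι} with f^{-1}(U) = {83, 84} not in τ_X. Therefore f is NOT continuous.


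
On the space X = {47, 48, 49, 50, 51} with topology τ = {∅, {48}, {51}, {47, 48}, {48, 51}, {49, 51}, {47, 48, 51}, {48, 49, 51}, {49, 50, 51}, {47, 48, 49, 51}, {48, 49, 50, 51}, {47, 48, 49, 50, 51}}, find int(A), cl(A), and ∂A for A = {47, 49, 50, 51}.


int(A) = {49, 50, 51}, cl(A) = {47, 49, 50, 51}, ∂A = {47}.

Closed sets in (X, τ) are complements of opens:
  closed(X, τ) = {∅, {47}, {50}, {47, 48}, {47, 50}, {49, 50}, {47, 48, 50}, {47, 49, 50}, {49, 50, 51}, {47, 48, 49, 50}, {47, 49, 50, 51}, {47, 48, 49, 50, 51}}.
int(A) = ⋃ {U ∈ τ : U ⊆ A}. Opens contained in A: ∅, {51}, {49, 51}, {49, 50, 51}.
Taking the union of these: int(A) = {49, 50, 51}.
cl(A) = ⋂ {C closed : A ⊆ C}. Closed sets containing A: {47, 49, 50, 51}, {47, 48, 49, 50, 51}.
Intersecting these: cl(A) = {47, 49, 50, 51}.
∂A = cl(A) ∖ int(A) = {47, 49, 50, 51} ∖ {49, 50, 51} = {47}.


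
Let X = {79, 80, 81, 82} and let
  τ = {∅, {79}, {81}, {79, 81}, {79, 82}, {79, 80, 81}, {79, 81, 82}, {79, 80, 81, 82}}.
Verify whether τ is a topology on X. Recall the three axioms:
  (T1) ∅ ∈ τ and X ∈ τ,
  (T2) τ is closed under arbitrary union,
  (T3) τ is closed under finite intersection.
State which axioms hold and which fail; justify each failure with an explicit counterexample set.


τ IS a topology on X.

Axiom (T1): ∅ ∈ τ? Yes; X ∈ τ? Yes.
Axiom (T2/T3): check pairwise unions and intersections of members of τ.
All pairwise intersections and unions checked — each lies in τ. Therefore τ satisfies (T1), (T2), (T3): it IS a topology on X.


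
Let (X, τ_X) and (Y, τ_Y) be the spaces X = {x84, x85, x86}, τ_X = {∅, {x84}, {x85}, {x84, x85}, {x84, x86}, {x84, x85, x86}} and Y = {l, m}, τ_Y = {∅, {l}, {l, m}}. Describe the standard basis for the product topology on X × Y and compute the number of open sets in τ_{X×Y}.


Basis B = {∅ × ∅, {x84} × {l}, {x85} × {l}, {x84} × {l, m}, {x84, x85} × {l}, {x84, x86} × {l}, {x85} × {l, m}, {x84, x85, x86} × {l}, {x84, x85} × {l, m}, {x84, x86} × {l, m}, {x84, x85, x86} × {l, m}}; |τ_{X×Y}| = 18.

Enumerate products U × V with U ∈ τ_X, V ∈ τ_Y (deduplicated):
  ∅ × ∅ = {} (∅)
  {x84} × {l} = {(x84,l)}
  {x85} × {l} = {(x85,l)}
  {x84} × {l, m} = {(x84,l), (x84,m)}
  {x84, x85} × {l} = {(x84,l), (x85,l)}
  {x84, x86} × {l} = {(x84,l), (x86,l)}
  {x85} × {l, m} = {(x85,l), (x85,m)}
  {x84, x85, x86} × {l} = {(x84,l), (x85,l), (x86,l)}
  {x84, x85} × {l, m} = {(x84,l), (x84,m), (x85,l), (x85,m)}
  {x84, x86} × {l, m} = {(x84,l), (x84,m), (x86,l), (x86,m)}
  {x84, x85, x86} × {l, m} = {(x84,l), (x84,m), (x85,l), (x85,m), (x86,l), (x86,m)}
These 11 distinct sets form the basis B.
Close under arbitrary unions to get τ_{X×Y}; counting gives |τ_{X×Y}| = 18.


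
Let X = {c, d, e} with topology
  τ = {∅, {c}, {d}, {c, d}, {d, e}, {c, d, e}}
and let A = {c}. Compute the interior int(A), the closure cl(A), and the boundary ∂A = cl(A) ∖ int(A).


int(A) = {c}, cl(A) = {c}, ∂A = ∅.

Closed sets in (X, τ) are complements of opens:
  closed(X, τ) = {∅, {c}, {e}, {c, e}, {d, e}, {c, d, e}}.
int(A) = ⋃ {U ∈ τ : U ⊆ A}. Opens contained in A: ∅, {c}.
Taking the union of these: int(A) = {c}.
cl(A) = ⋂ {C closed : A ⊆ C}. Closed sets containing A: {c}, {c, e}, {c, d, e}.
Intersecting these: cl(A) = {c}.
∂A = cl(A) ∖ int(A) = {c} ∖ {c} = ∅.


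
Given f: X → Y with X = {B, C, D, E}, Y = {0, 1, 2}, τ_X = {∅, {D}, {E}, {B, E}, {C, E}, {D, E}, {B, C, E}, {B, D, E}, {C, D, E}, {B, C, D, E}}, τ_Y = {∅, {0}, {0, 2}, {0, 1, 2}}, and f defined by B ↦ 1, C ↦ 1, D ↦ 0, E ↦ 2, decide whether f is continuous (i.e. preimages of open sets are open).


f IS continuous.

Compute f^{-1}(U) for each U ∈ τ_Y:
  U = ∅: f^{-1}(U) = ∅ ∈ τ_X ✓.
  U = {0}: f^{-1}(U) = {D} ∈ τ_X ✓.
  U = {0, 2}: f^{-1}(U) = {D, E} ∈ τ_X ✓.
  U = {0, 1, 2}: f^{-1}(U) = {B, C, D, E} ∈ τ_X ✓.
Every preimage lies in τ_X, so f IS continuous.


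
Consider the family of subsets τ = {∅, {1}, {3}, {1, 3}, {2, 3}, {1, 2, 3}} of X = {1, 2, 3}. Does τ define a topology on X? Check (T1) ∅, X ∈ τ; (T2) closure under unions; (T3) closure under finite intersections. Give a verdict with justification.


τ IS a topology on X.

Axiom (T1): ∅ ∈ τ? Yes; X ∈ τ? Yes.
Axiom (T2/T3): check pairwise unions and intersections of members of τ.
All pairwise intersections and unions checked — each lies in τ. Therefore τ satisfies (T1), (T2), (T3): it IS a topology on X.


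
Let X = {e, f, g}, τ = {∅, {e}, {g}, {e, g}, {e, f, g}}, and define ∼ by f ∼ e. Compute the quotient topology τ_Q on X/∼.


X/∼ = {[e=f], [g]}; |τ_Q| = 3.

Equivalence classes: [e=f], [g].
Quotient map π: X → X/∼ sends e ↦ [e=f], f ↦ [e=f], g ↦ [g].
For each subset V ⊆ X/∼, compute π^{-1}(V) ⊆ X and check whether π^{-1}(V) ∈ τ. V is open in τ_Q iff π^{-1}(V) ∈ τ.
  V = {}: π^{-1}(V) = ∅ ∈ τ ✓.
  V = {[e=f]}: π^{-1}(V) = {e, f} ∉ τ ✗.
  V = {[g]}: π^{-1}(V) = {g} ∈ τ ✓.
  V = {[e=f], [g]}: π^{-1}(V) = {e, f, g} ∈ τ ✓.
Open sets in the quotient: τ_Q = {{}, {[g]}, {[e=f], [g]}} (3 elements).


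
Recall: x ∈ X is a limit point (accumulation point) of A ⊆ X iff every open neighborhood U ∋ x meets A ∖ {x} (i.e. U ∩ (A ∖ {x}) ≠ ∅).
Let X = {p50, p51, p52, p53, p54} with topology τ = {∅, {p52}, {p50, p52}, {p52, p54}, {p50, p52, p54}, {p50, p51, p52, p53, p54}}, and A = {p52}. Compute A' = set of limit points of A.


A' = {p50, p51, p53, p54}

For each x ∈ X, list the open sets U ∈ τ with x ∈ U, then check whether U ∩ (A ∖ {x}) ≠ ∅ for every such U.
  x = p50: opens ∋ x are {p50, p52}, {p50, p52, p54}, {p50, p51, p52, p53, p54}; each meets A ∖ {p50}, so x IS a limit point.
  x = p51: opens ∋ x are {p50, p51, p52, p53, p54}; each meets A ∖ {p51}, so x IS a limit point.
  x = p52: open {p52} ∋ x has {p52} ∩ (A ∖ {p52}) = ∅, so x is NOT a limit point.
  x = p53: opens ∋ x are {p50, p51, p52, p53, p54}; each meets A ∖ {p53}, so x IS a limit point.
  x = p54: opens ∋ x are {p52, p54}, {p50, p52, p54}, {p50, p51, p52, p53, p54}; each meets A ∖ {p54}, so x IS a limit point.
Collecting: A' = {p50, p51, p53, p54}.


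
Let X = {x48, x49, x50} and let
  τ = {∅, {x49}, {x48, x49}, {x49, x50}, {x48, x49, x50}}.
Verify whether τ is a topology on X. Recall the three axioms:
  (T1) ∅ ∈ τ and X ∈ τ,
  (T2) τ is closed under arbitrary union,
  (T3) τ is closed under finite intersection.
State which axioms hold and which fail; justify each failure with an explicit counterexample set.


τ IS a topology on X.

Axiom (T1): ∅ ∈ τ? Yes; X ∈ τ? Yes.
Axiom (T2/T3): check pairwise unions and intersections of members of τ.
All pairwise intersections and unions checked — each lies in τ. Therefore τ satisfies (T1), (T2), (T3): it IS a topology on X.


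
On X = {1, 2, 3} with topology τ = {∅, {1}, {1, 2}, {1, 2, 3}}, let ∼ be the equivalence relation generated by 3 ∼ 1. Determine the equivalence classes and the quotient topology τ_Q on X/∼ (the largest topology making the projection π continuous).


X/∼ = {[1=3], [2]}; |τ_Q| = 2.

Equivalence classes: [1=3], [2].
Quotient map π: X → X/∼ sends 1 ↦ [1=3], 2 ↦ [2], 3 ↦ [1=3].
For each subset V ⊆ X/∼, compute π^{-1}(V) ⊆ X and check whether π^{-1}(V) ∈ τ. V is open in τ_Q iff π^{-1}(V) ∈ τ.
  V = {}: π^{-1}(V) = ∅ ∈ τ ✓.
  V = {[1=3]}: π^{-1}(V) = {1, 3} ∉ τ ✗.
  V = {[2]}: π^{-1}(V) = {2} ∉ τ ✗.
  V = {[1=3], [2]}: π^{-1}(V) = {1, 2, 3} ∈ τ ✓.
Open sets in the quotient: τ_Q = {{}, {[1=3], [2]}} (2 elements).


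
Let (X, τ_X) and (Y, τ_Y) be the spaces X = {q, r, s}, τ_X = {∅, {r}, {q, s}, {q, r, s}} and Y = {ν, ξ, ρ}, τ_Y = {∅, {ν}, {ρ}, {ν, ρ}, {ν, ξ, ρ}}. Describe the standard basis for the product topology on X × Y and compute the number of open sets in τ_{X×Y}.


Basis B = {∅ × ∅, {r} × {ν}, {r} × {ρ}, {q, s} × {ν}, {q, s} × {ρ}, {r} × {ν, ρ}, {q, r, s} × {ν}, {q, r, s} × {ρ}, {r} × {ν, ξ, ρ}, {q, s} × {ν, ρ}, {q, s} × {ν, ξ, ρ}, {q, r, s} × {ν, ρ}, {q, r, s} × {ν, ξ, ρ}}; |τ_{X×Y}| = 25.

Enumerate products U × V with U ∈ τ_X, V ∈ τ_Y (deduplicated):
  ∅ × ∅ = {} (∅)
  {r} × {ν} = {(r,ν)}
  {r} × {ρ} = {(r,ρ)}
  {q, s} × {ν} = {(q,ν), (s,ν)}
  {q, s} × {ρ} = {(q,ρ), (s,ρ)}
  {r} × {ν, ρ} = {(r,ν), (r,ρ)}
  {q, r, s} × {ν} = {(q,ν), (r,ν), (s,ν)}
  {q, r, s} × {ρ} = {(q,ρ), (r,ρ), (s,ρ)}
  {r} × {ν, ξ, ρ} = {(r,ν), (r,ξ), (r,ρ)}
  {q, s} × {ν, ρ} = {(q,ν), (q,ρ), (s,ν), (s,ρ)}
  {q, s} × {ν, ξ, ρ} = {(q,ν), (q,ξ), (q,ρ), (s,ν), (s,ξ), (s,ρ)}
  {q, r, s} × {ν, ρ} = {(q,ν), (q,ρ), (r,ν), (r,ρ), (s,ν), (s,ρ)}
  {q, r, s} × {ν, ξ, ρ} = {(q,ν), (q,ξ), (q,ρ), (r,ν), (r,ξ), (r,ρ), (s,ν), (s,ξ), (s,ρ)}
These 13 distinct sets form the basis B.
Close under arbitrary unions to get τ_{X×Y}; counting gives |τ_{X×Y}| = 25.


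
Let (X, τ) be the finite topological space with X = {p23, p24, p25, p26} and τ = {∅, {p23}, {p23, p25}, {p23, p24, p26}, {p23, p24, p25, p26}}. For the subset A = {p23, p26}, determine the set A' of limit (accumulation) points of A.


A' = {p24, p25, p26}

For each x ∈ X, list the open sets U ∈ τ with x ∈ U, then check whether U ∩ (A ∖ {x}) ≠ ∅ for every such U.
  x = p23: open {p23} ∋ x has {p23} ∩ (A ∖ {p23}) = ∅, so x is NOT a limit point.
  x = p24: opens ∋ x are {p23, p24, p26}, {p23, p24, p25, p26}; each meets A ∖ {p24}, so x IS a limit point.
  x = p25: opens ∋ x are {p23, p25}, {p23, p24, p25, p26}; each meets A ∖ {p25}, so x IS a limit point.
  x = p26: opens ∋ x are {p23, p24, p26}, {p23, p24, p25, p26}; each meets A ∖ {p26}, so x IS a limit point.
Collecting: A' = {p24, p25, p26}.


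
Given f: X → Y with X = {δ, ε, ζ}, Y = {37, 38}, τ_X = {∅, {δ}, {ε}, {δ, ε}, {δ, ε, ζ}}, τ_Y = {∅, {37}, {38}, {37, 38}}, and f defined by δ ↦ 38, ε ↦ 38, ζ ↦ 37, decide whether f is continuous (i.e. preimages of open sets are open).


f is NOT continuous.

Compute f^{-1}(U) for each U ∈ τ_Y:
  U = ∅: f^{-1}(U) = ∅ ∈ τ_X ✓.
  U = {37}: f^{-1}(U) = {ζ} ∉ τ_X ✗.
  U = {38}: f^{-1}(U) = {δ, ε} ∈ τ_X ✓.
  U = {37, 38}: f^{-1}(U) = {δ, ε, ζ} ∈ τ_X ✓.
Found U = {37} with f^{-1}(U) = {ζ} not in τ_X. Therefore f is NOT continuous.


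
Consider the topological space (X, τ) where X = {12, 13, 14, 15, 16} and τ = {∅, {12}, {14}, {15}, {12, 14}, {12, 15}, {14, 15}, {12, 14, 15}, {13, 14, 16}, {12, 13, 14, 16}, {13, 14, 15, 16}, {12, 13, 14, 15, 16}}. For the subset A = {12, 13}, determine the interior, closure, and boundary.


int(A) = {12}, cl(A) = {12, 13, 16}, ∂A = {13, 16}.

Closed sets in (X, τ) are complements of opens:
  closed(X, τ) = {∅, {12}, {15}, {12, 15}, {13, 16}, {12, 13, 16}, {13, 14, 16}, {13, 15, 16}, {12, 13, 14, 16}, {12, 13, 15, 16}, {13, 14, 15, 16}, {12, 13, 14, 15, 16}}.
int(A) = ⋃ {U ∈ τ : U ⊆ A}. Opens contained in A: ∅, {12}.
Taking the union of these: int(A) = {12}.
cl(A) = ⋂ {C closed : A ⊆ C}. Closed sets containing A: {12, 13, 16}, {12, 13, 14, 16}, {12, 13, 15, 16}, {12, 13, 14, 15, 16}.
Intersecting these: cl(A) = {12, 13, 16}.
∂A = cl(A) ∖ int(A) = {12, 13, 16} ∖ {12} = {13, 16}.


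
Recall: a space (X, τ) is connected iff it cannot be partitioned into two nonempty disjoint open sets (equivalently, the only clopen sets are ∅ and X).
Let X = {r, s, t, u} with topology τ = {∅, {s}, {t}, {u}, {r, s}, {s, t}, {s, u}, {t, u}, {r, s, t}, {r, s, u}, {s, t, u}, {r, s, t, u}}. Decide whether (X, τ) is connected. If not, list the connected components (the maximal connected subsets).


(X, τ) is disconnected; components = [{t}, {u}, {r, s}].

Find clopen sets (U ∈ τ with X ∖ U ∈ τ):
  U = ∅, X ∖ U = {r, s, t, u} — both open, so U is clopen.
  U = {t}, X ∖ U = {r, s, u} — both open, so U is clopen.
  U = {u}, X ∖ U = {r, s, t} — both open, so U is clopen.
  U = {r, s}, X ∖ U = {t, u} — both open, so U is clopen.
  U = {t, u}, X ∖ U = {r, s} — both open, so U is clopen.
  U = {r, s, t}, X ∖ U = {u} — both open, so U is clopen.
  U = {r, s, u}, X ∖ U = {t} — both open, so U is clopen.
  U = {r, s, t, u}, X ∖ U = ∅ — both open, so U is clopen.
Nontrivial clopen(s) exist: e.g. {t}. So (X, τ) is disconnected.
Compute connected components by grouping points that agree on all clopens:
  component: {t}
  component: {u}
  component: {r, s}


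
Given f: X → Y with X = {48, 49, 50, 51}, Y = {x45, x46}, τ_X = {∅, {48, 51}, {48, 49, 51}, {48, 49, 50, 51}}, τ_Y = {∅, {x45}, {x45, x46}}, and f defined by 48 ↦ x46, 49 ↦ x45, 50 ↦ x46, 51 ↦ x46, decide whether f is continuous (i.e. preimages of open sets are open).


f is NOT continuous.

Compute f^{-1}(U) for each U ∈ τ_Y:
  U = ∅: f^{-1}(U) = ∅ ∈ τ_X ✓.
  U = {x45}: f^{-1}(U) = {49} ∉ τ_X ✗.
  U = {x45, x46}: f^{-1}(U) = {48, 49, 50, 51} ∈ τ_X ✓.
Found U = {x45} with f^{-1}(U) = {49} not in τ_X. Therefore f is NOT continuous.


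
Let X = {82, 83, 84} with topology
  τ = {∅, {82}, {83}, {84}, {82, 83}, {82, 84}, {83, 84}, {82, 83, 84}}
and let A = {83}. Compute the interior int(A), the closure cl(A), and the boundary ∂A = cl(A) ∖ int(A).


int(A) = {83}, cl(A) = {83}, ∂A = ∅.

Closed sets in (X, τ) are complements of opens:
  closed(X, τ) = {∅, {82}, {83}, {84}, {82, 83}, {82, 84}, {83, 84}, {82, 83, 84}}.
int(A) = ⋃ {U ∈ τ : U ⊆ A}. Opens contained in A: ∅, {83}.
Taking the union of these: int(A) = {83}.
cl(A) = ⋂ {C closed : A ⊆ C}. Closed sets containing A: {83}, {82, 83}, {83, 84}, {82, 83, 84}.
Intersecting these: cl(A) = {83}.
∂A = cl(A) ∖ int(A) = {83} ∖ {83} = ∅.


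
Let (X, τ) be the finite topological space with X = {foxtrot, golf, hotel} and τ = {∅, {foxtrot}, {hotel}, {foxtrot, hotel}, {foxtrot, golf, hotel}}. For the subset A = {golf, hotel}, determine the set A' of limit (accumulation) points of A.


A' = {golf}

For each x ∈ X, list the open sets U ∈ τ with x ∈ U, then check whether U ∩ (A ∖ {x}) ≠ ∅ for every such U.
  x = foxtrot: open {foxtrot} ∋ x has {foxtrot} ∩ (A ∖ {foxtrot}) = ∅, so x is NOT a limit point.
  x = golf: opens ∋ x are {foxtrot, golf, hotel}; each meets A ∖ {golf}, so x IS a limit point.
  x = hotel: open {hotel} ∋ x has {hotel} ∩ (A ∖ {hotel}) = ∅, so x is NOT a limit point.
Collecting: A' = {golf}.


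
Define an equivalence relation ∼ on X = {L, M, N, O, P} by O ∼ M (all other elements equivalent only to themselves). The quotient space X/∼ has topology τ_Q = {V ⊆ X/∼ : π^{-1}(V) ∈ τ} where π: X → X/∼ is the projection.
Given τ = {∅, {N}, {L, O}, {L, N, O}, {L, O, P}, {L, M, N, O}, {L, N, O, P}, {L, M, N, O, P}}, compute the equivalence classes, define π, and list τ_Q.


X/∼ = {[L], [M=O], [N], [P]}; |τ_Q| = 4.

Equivalence classes: [L], [M=O], [N], [P].
Quotient map π: X → X/∼ sends L ↦ [L], M ↦ [M=O], N ↦ [N], O ↦ [M=O], P ↦ [P].
For each subset V ⊆ X/∼, compute π^{-1}(V) ⊆ X and check whether π^{-1}(V) ∈ τ. V is open in τ_Q iff π^{-1}(V) ∈ τ.
  V = {}: π^{-1}(V) = ∅ ∈ τ ✓.
  V = {[L]}: π^{-1}(V) = {L} ∉ τ ✗.
  V = {[M=O]}: π^{-1}(V) = {M, O} ∉ τ ✗.
  V = {[L], [M=O]}: π^{-1}(V) = {L, M, O} ∉ τ ✗.
  V = {[N]}: π^{-1}(V) = {N} ∈ τ ✓.
  V = {[L], [N]}: π^{-1}(V) = {L, N} ∉ τ ✗.
  V = {[M=O], [N]}: π^{-1}(V) = {M, N, O} ∉ τ ✗.
  V = {[L], [M=O], [N]}: π^{-1}(V) = {L, M, N, O} ∈ τ ✓.
  V = {[P]}: π^{-1}(V) = {P} ∉ τ ✗.
  V = {[L], [P]}: π^{-1}(V) = {L, P} ∉ τ ✗.
  V = {[M=O], [P]}: π^{-1}(V) = {M, O, P} ∉ τ ✗.
  V = {[L], [M=O], [P]}: π^{-1}(V) = {L, M, O, P} ∉ τ ✗.
  V = {[N], [P]}: π^{-1}(V) = {N, P} ∉ τ ✗.
  V = {[L], [N], [P]}: π^{-1}(V) = {L, N, P} ∉ τ ✗.
  V = {[M=O], [N], [P]}: π^{-1}(V) = {M, N, O, P} ∉ τ ✗.
  V = {[L], [M=O], [N], [P]}: π^{-1}(V) = {L, M, N, O, P} ∈ τ ✓.
Open sets in the quotient: τ_Q = {{}, {[N]}, {[L], [M=O], [N]}, {[L], [M=O], [N], [P]}} (4 elements).


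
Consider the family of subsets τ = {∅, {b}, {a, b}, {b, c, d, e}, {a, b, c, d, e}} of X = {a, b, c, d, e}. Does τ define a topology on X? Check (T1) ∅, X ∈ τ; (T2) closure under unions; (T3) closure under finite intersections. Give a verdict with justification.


τ IS a topology on X.

Axiom (T1): ∅ ∈ τ? Yes; X ∈ τ? Yes.
Axiom (T2/T3): check pairwise unions and intersections of members of τ.
All pairwise intersections and unions checked — each lies in τ. Therefore τ satisfies (T1), (T2), (T3): it IS a topology on X.


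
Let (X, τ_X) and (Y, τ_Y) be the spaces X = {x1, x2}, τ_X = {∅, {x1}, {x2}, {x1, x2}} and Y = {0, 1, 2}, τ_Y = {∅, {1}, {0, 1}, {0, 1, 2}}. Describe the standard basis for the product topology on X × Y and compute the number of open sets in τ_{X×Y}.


Basis B = {∅ × ∅, {x1} × {1}, {x2} × {1}, {x1} × {0, 1}, {x1, x2} × {1}, {x2} × {0, 1}, {x1} × {0, 1, 2}, {x2} × {0, 1, 2}, {x1, x2} × {0, 1}, {x1, x2} × {0, 1, 2}}; |τ_{X×Y}| = 16.

Enumerate products U × V with U ∈ τ_X, V ∈ τ_Y (deduplicated):
  ∅ × ∅ = {} (∅)
  {x1} × {1} = {(x1,1)}
  {x2} × {1} = {(x2,1)}
  {x1} × {0, 1} = {(x1,0), (x1,1)}
  {x1, x2} × {1} = {(x1,1), (x2,1)}
  {x2} × {0, 1} = {(x2,0), (x2,1)}
  {x1} × {0, 1, 2} = {(x1,0), (x1,1), (x1,2)}
  {x2} × {0, 1, 2} = {(x2,0), (x2,1), (x2,2)}
  {x1, x2} × {0, 1} = {(x1,0), (x1,1), (x2,0), (x2,1)}
  {x1, x2} × {0, 1, 2} = {(x1,0), (x1,1), (x1,2), (x2,0), (x2,1), (x2,2)}
These 10 distinct sets form the basis B.
Close under arbitrary unions to get τ_{X×Y}; counting gives |τ_{X×Y}| = 16.


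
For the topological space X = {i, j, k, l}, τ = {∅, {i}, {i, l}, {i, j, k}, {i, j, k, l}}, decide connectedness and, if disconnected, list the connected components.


(X, τ) is connected.

Find clopen sets (U ∈ τ with X ∖ U ∈ τ):
  U = ∅, X ∖ U = {i, j, k, l} — both open, so U is clopen.
  U = {i, j, k, l}, X ∖ U = ∅ — both open, so U is clopen.
Only trivial clopens (∅ and X) exist, so (X, τ) is connected.
Compute connected components by grouping points that agree on all clopens:
  component: {i, j, k, l}


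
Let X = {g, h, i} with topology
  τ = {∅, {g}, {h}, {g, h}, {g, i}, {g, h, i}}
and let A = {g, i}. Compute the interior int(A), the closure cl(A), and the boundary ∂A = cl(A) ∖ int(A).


int(A) = {g, i}, cl(A) = {g, i}, ∂A = ∅.

Closed sets in (X, τ) are complements of opens:
  closed(X, τ) = {∅, {h}, {i}, {g, i}, {h, i}, {g, h, i}}.
int(A) = ⋃ {U ∈ τ : U ⊆ A}. Opens contained in A: ∅, {g}, {g, i}.
Taking the union of these: int(A) = {g, i}.
cl(A) = ⋂ {C closed : A ⊆ C}. Closed sets containing A: {g, i}, {g, h, i}.
Intersecting these: cl(A) = {g, i}.
∂A = cl(A) ∖ int(A) = {g, i} ∖ {g, i} = ∅.


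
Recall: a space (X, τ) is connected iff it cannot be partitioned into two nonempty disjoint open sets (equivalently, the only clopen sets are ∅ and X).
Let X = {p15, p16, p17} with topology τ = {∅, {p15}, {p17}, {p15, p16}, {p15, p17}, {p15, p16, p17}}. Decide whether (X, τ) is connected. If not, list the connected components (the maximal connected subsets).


(X, τ) is disconnected; components = [{p17}, {p15, p16}].

Find clopen sets (U ∈ τ with X ∖ U ∈ τ):
  U = ∅, X ∖ U = {p15, p16, p17} — both open, so U is clopen.
  U = {p17}, X ∖ U = {p15, p16} — both open, so U is clopen.
  U = {p15, p16}, X ∖ U = {p17} — both open, so U is clopen.
  U = {p15, p16, p17}, X ∖ U = ∅ — both open, so U is clopen.
Nontrivial clopen(s) exist: e.g. {p17}. So (X, τ) is disconnected.
Compute connected components by grouping points that agree on all clopens:
  component: {p17}
  component: {p15, p16}


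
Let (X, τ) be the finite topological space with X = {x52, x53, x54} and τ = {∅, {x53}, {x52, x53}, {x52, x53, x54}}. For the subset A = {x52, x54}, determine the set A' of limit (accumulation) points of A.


A' = {x54}

For each x ∈ X, list the open sets U ∈ τ with x ∈ U, then check whether U ∩ (A ∖ {x}) ≠ ∅ for every such U.
  x = x52: open {x52, x53} ∋ x has {x52, x53} ∩ (A ∖ {x52}) = ∅, so x is NOT a limit point.
  x = x53: open {x53} ∋ x has {x53} ∩ (A ∖ {x53}) = ∅, so x is NOT a limit point.
  x = x54: opens ∋ x are {x52, x53, x54}; each meets A ∖ {x54}, so x IS a limit point.
Collecting: A' = {x54}.


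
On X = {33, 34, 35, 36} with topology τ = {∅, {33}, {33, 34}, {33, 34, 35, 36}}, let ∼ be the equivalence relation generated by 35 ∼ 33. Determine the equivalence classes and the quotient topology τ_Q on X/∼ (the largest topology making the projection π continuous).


X/∼ = {[33=35], [34], [36]}; |τ_Q| = 2.

Equivalence classes: [33=35], [34], [36].
Quotient map π: X → X/∼ sends 33 ↦ [33=35], 34 ↦ [34], 35 ↦ [33=35], 36 ↦ [36].
For each subset V ⊆ X/∼, compute π^{-1}(V) ⊆ X and check whether π^{-1}(V) ∈ τ. V is open in τ_Q iff π^{-1}(V) ∈ τ.
  V = {}: π^{-1}(V) = ∅ ∈ τ ✓.
  V = {[33=35]}: π^{-1}(V) = {33, 35} ∉ τ ✗.
  V = {[34]}: π^{-1}(V) = {34} ∉ τ ✗.
  V = {[33=35], [34]}: π^{-1}(V) = {33, 34, 35} ∉ τ ✗.
  V = {[36]}: π^{-1}(V) = {36} ∉ τ ✗.
  V = {[33=35], [36]}: π^{-1}(V) = {33, 35, 36} ∉ τ ✗.
  V = {[34], [36]}: π^{-1}(V) = {34, 36} ∉ τ ✗.
  V = {[33=35], [34], [36]}: π^{-1}(V) = {33, 34, 35, 36} ∈ τ ✓.
Open sets in the quotient: τ_Q = {{}, {[33=35], [34], [36]}} (2 elements).


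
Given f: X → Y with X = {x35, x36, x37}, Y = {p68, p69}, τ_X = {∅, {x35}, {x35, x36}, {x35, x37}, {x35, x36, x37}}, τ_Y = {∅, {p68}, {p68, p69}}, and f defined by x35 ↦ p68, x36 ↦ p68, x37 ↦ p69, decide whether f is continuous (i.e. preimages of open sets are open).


f IS continuous.

Compute f^{-1}(U) for each U ∈ τ_Y:
  U = ∅: f^{-1}(U) = ∅ ∈ τ_X ✓.
  U = {p68}: f^{-1}(U) = {x35, x36} ∈ τ_X ✓.
  U = {p68, p69}: f^{-1}(U) = {x35, x36, x37} ∈ τ_X ✓.
Every preimage lies in τ_X, so f IS continuous.


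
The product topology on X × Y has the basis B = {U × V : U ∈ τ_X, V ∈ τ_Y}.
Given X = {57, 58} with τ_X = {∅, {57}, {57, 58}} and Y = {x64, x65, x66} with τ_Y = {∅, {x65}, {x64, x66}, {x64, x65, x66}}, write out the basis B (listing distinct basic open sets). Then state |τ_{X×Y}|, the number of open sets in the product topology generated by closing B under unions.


Basis B = {∅ × ∅, {57} × {x65}, {57} × {x64, x66}, {57, 58} × {x65}, {57} × {x64, x65, x66}, {57, 58} × {x64, x66}, {57, 58} × {x64, x65, x66}}; |τ_{X×Y}| = 9.

Enumerate products U × V with U ∈ τ_X, V ∈ τ_Y (deduplicated):
  ∅ × ∅ = {} (∅)
  {57} × {x65} = {(57,x65)}
  {57} × {x64, x66} = {(57,x64), (57,x66)}
  {57, 58} × {x65} = {(57,x65), (58,x65)}
  {57} × {x64, x65, x66} = {(57,x64), (57,x65), (57,x66)}
  {57, 58} × {x64, x66} = {(57,x64), (57,x66), (58,x64), (58,x66)}
  {57, 58} × {x64, x65, x66} = {(57,x64), (57,x65), (57,x66), (58,x64), (58,x65), (58,x66)}
These 7 distinct sets form the basis B.
Close under arbitrary unions to get τ_{X×Y}; counting gives |τ_{X×Y}| = 9.


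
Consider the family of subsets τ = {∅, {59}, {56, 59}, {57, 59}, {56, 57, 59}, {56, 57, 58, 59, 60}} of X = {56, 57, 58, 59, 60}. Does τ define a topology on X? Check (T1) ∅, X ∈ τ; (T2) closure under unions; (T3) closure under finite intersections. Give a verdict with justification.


τ IS a topology on X.

Axiom (T1): ∅ ∈ τ? Yes; X ∈ τ? Yes.
Axiom (T2/T3): check pairwise unions and intersections of members of τ.
All pairwise intersections and unions checked — each lies in τ. Therefore τ satisfies (T1), (T2), (T3): it IS a topology on X.
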